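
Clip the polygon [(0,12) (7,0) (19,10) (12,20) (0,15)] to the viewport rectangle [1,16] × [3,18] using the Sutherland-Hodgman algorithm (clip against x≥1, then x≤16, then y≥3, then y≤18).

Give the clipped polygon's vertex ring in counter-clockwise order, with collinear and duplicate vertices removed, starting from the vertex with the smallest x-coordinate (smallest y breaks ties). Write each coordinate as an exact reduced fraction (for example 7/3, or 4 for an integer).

Clipped polygon: [(1,72/7) (21/4,3) (53/5,3) (16,15/2) (16,100/7) (67/5,18) (36/5,18) (1,185/12)]

1. After x ≥ 1: [(1,72/7) (7,0) (19,10) (12,20) (1,185/12)]
2. After x ≤ 16: [(1,72/7) (7,0) (16,15/2) (16,100/7) (12,20) (1,185/12)]
3. After y ≥ 3: [(1,72/7) (21/4,3) (53/5,3) (16,15/2) (16,100/7) (12,20) (1,185/12)]
4. After y ≤ 18: [(1,72/7) (21/4,3) (53/5,3) (16,15/2) (16,100/7) (67/5,18) (36/5,18) (1,185/12)]
5. Canonical ring: [(1,72/7) (21/4,3) (53/5,3) (16,15/2) (16,100/7) (67/5,18) (36/5,18) (1,185/12)]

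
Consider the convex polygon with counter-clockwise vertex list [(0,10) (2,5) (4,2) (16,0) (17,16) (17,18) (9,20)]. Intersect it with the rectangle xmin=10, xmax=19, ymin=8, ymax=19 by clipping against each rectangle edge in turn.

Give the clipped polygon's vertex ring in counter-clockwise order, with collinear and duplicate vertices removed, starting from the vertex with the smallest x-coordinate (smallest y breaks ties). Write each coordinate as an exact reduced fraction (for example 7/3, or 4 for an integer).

1. After x ≥ 10: [(10,1) (16,0) (17,16) (17,18) (10,79/4)]
2. After x ≤ 19: [(10,1) (16,0) (17,16) (17,18) (10,79/4)]
3. After y ≥ 8: [(10,8) (33/2,8) (17,16) (17,18) (10,79/4)]
4. After y ≤ 19: [(10,19) (10,8) (33/2,8) (17,16) (17,18) (13,19)]
5. Canonical ring: [(10,8) (33/2,8) (17,16) (17,18) (13,19) (10,19)]

Clipped polygon: [(10,8) (33/2,8) (17,16) (17,18) (13,19) (10,19)]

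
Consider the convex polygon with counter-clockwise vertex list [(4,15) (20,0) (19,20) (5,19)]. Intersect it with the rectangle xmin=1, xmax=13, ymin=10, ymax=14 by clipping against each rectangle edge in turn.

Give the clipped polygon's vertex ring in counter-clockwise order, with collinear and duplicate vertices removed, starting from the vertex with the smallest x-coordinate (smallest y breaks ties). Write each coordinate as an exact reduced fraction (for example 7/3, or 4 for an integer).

Clipped polygon: [(76/15,14) (28/3,10) (13,10) (13,14)]

1. After x ≥ 1: [(4,15) (20,0) (19,20) (5,19)]
2. After x ≤ 13: [(4,15) (13,105/16) (13,137/7) (5,19)]
3. After y ≥ 10: [(4,15) (28/3,10) (13,10) (13,137/7) (5,19)]
4. After y ≤ 14: [(76/15,14) (28/3,10) (13,10) (13,14)]
5. Canonical ring: [(76/15,14) (28/3,10) (13,10) (13,14)]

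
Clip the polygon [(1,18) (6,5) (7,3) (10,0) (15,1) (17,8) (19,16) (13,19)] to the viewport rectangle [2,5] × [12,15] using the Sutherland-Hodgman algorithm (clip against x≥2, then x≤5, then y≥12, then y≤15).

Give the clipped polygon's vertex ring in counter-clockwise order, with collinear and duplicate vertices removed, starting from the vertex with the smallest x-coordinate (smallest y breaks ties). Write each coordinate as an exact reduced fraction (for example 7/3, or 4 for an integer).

1. After x ≥ 2: [(2,217/12) (2,77/5) (6,5) (7,3) (10,0) (15,1) (17,8) (19,16) (13,19)]
2. After x ≤ 5: [(5,55/3) (2,217/12) (2,77/5) (5,38/5)]
3. After y ≥ 12: [(5,12) (5,55/3) (2,217/12) (2,77/5) (43/13,12)]
4. After y ≤ 15: [(5,12) (5,15) (28/13,15) (43/13,12)]
5. Canonical ring: [(28/13,15) (43/13,12) (5,12) (5,15)]

Clipped polygon: [(28/13,15) (43/13,12) (5,12) (5,15)]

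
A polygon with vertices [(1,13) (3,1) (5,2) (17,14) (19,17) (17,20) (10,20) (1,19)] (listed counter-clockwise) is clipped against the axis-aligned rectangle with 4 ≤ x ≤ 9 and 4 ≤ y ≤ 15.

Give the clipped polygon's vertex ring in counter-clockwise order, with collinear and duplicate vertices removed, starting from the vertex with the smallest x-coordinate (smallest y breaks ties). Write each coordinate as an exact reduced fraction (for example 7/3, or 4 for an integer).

Clipped polygon: [(4,4) (7,4) (9,6) (9,15) (4,15)]

1. After x ≥ 4: [(4,3/2) (5,2) (17,14) (19,17) (17,20) (10,20) (4,58/3)]
2. After x ≤ 9: [(4,3/2) (5,2) (9,6) (9,179/9) (4,58/3)]
3. After y ≥ 4: [(4,4) (7,4) (9,6) (9,179/9) (4,58/3)]
4. After y ≤ 15: [(4,15) (4,4) (7,4) (9,6) (9,15)]
5. Canonical ring: [(4,4) (7,4) (9,6) (9,15) (4,15)]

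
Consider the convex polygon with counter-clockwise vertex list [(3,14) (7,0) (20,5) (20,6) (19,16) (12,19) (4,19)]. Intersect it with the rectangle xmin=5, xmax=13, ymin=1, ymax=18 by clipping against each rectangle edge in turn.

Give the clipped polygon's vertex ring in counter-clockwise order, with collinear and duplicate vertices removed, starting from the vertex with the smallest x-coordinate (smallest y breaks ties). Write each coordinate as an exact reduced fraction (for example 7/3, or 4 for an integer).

Clipped polygon: [(5,7) (47/7,1) (48/5,1) (13,30/13) (13,18) (5,18)]

1. After x ≥ 5: [(5,7) (7,0) (20,5) (20,6) (19,16) (12,19) (5,19)]
2. After x ≤ 13: [(5,7) (7,0) (13,30/13) (13,130/7) (12,19) (5,19)]
3. After y ≥ 1: [(5,7) (47/7,1) (48/5,1) (13,30/13) (13,130/7) (12,19) (5,19)]
4. After y ≤ 18: [(5,18) (5,7) (47/7,1) (48/5,1) (13,30/13) (13,18)]
5. Canonical ring: [(5,7) (47/7,1) (48/5,1) (13,30/13) (13,18) (5,18)]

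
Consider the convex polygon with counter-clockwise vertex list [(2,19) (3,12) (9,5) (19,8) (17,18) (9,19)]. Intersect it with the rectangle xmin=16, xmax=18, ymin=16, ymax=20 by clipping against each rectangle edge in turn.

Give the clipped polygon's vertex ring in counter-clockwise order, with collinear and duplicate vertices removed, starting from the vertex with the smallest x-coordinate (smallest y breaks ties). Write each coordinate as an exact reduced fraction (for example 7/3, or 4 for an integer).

Clipped polygon: [(16,16) (87/5,16) (17,18) (16,145/8)]

1. After x ≥ 16: [(16,71/10) (19,8) (17,18) (16,145/8)]
2. After x ≤ 18: [(16,71/10) (18,77/10) (18,13) (17,18) (16,145/8)]
3. After y ≥ 16: [(16,16) (87/5,16) (17,18) (16,145/8)]
4. After y ≤ 20: [(16,16) (87/5,16) (17,18) (16,145/8)]
5. Canonical ring: [(16,16) (87/5,16) (17,18) (16,145/8)]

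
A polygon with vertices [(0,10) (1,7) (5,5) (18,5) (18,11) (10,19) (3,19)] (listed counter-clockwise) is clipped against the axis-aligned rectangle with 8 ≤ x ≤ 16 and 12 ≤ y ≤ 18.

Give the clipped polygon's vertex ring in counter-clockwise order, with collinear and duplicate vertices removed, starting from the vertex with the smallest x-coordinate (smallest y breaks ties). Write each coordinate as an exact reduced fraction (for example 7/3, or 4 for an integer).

1. After x ≥ 8: [(8,5) (18,5) (18,11) (10,19) (8,19)]
2. After x ≤ 16: [(8,5) (16,5) (16,13) (10,19) (8,19)]
3. After y ≥ 12: [(8,12) (16,12) (16,13) (10,19) (8,19)]
4. After y ≤ 18: [(8,18) (8,12) (16,12) (16,13) (11,18)]
5. Canonical ring: [(8,12) (16,12) (16,13) (11,18) (8,18)]

Clipped polygon: [(8,12) (16,12) (16,13) (11,18) (8,18)]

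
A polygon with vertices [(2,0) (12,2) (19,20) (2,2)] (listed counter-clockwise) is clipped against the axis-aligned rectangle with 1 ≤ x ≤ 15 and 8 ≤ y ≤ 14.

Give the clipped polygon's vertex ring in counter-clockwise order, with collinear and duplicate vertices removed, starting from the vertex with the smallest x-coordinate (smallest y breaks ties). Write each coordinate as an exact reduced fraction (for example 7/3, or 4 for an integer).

1. After x ≥ 1: [(2,0) (12,2) (19,20) (2,2)]
2. After x ≤ 15: [(2,0) (12,2) (15,68/7) (15,268/17) (2,2)]
3. After y ≥ 8: [(43/3,8) (15,68/7) (15,268/17) (23/3,8)]
4. After y ≤ 14: [(43/3,8) (15,68/7) (15,14) (40/3,14) (23/3,8)]
5. Canonical ring: [(23/3,8) (43/3,8) (15,68/7) (15,14) (40/3,14)]

Clipped polygon: [(23/3,8) (43/3,8) (15,68/7) (15,14) (40/3,14)]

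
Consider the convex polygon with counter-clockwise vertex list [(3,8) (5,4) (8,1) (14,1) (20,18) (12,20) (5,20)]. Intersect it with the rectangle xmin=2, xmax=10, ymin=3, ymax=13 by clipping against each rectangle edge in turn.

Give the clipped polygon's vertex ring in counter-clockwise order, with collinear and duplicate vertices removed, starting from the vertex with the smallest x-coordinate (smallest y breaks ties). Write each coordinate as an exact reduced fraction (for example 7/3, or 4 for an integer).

Clipped polygon: [(3,8) (5,4) (6,3) (10,3) (10,13) (23/6,13)]

1. After x ≥ 2: [(3,8) (5,4) (8,1) (14,1) (20,18) (12,20) (5,20)]
2. After x ≤ 10: [(3,8) (5,4) (8,1) (10,1) (10,20) (5,20)]
3. After y ≥ 3: [(3,8) (5,4) (6,3) (10,3) (10,20) (5,20)]
4. After y ≤ 13: [(23/6,13) (3,8) (5,4) (6,3) (10,3) (10,13)]
5. Canonical ring: [(3,8) (5,4) (6,3) (10,3) (10,13) (23/6,13)]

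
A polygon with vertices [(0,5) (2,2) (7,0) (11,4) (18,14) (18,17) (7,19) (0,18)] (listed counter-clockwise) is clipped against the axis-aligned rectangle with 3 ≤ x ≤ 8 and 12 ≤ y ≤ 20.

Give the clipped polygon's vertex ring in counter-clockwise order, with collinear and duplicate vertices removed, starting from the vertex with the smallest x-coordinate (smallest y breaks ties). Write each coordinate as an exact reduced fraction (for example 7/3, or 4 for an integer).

Clipped polygon: [(3,12) (8,12) (8,207/11) (7,19) (3,129/7)]

1. After x ≥ 3: [(3,8/5) (7,0) (11,4) (18,14) (18,17) (7,19) (3,129/7)]
2. After x ≤ 8: [(3,8/5) (7,0) (8,1) (8,207/11) (7,19) (3,129/7)]
3. After y ≥ 12: [(3,12) (8,12) (8,207/11) (7,19) (3,129/7)]
4. After y ≤ 20: [(3,12) (8,12) (8,207/11) (7,19) (3,129/7)]
5. Canonical ring: [(3,12) (8,12) (8,207/11) (7,19) (3,129/7)]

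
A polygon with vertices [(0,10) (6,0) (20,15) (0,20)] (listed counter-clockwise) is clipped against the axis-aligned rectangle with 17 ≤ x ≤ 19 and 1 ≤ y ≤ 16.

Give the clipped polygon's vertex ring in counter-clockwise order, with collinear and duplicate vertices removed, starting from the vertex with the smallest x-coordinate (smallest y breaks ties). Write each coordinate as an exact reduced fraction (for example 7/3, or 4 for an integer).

Clipped polygon: [(17,165/14) (19,195/14) (19,61/4) (17,63/4)]

1. After x ≥ 17: [(17,165/14) (20,15) (17,63/4)]
2. After x ≤ 19: [(17,165/14) (19,195/14) (19,61/4) (17,63/4)]
3. After y ≥ 1: [(17,165/14) (19,195/14) (19,61/4) (17,63/4)]
4. After y ≤ 16: [(17,165/14) (19,195/14) (19,61/4) (17,63/4)]
5. Canonical ring: [(17,165/14) (19,195/14) (19,61/4) (17,63/4)]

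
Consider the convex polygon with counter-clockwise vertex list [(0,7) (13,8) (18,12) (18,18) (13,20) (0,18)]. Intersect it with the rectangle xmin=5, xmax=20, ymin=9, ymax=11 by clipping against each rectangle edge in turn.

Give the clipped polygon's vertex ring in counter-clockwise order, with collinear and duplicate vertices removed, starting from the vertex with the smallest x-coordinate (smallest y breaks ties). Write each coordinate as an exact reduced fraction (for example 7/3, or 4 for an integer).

Clipped polygon: [(5,9) (57/4,9) (67/4,11) (5,11)]

1. After x ≥ 5: [(5,96/13) (13,8) (18,12) (18,18) (13,20) (5,244/13)]
2. After x ≤ 20: [(5,96/13) (13,8) (18,12) (18,18) (13,20) (5,244/13)]
3. After y ≥ 9: [(5,9) (57/4,9) (18,12) (18,18) (13,20) (5,244/13)]
4. After y ≤ 11: [(5,11) (5,9) (57/4,9) (67/4,11)]
5. Canonical ring: [(5,9) (57/4,9) (67/4,11) (5,11)]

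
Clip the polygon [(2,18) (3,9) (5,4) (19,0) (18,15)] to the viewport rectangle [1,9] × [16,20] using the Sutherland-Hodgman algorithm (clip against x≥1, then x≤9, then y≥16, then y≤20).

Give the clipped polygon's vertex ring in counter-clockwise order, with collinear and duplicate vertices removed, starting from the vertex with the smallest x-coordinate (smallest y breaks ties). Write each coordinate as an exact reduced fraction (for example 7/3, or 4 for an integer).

Clipped polygon: [(2,18) (20/9,16) (9,16) (9,267/16)]

1. After x ≥ 1: [(2,18) (3,9) (5,4) (19,0) (18,15)]
2. After x ≤ 9: [(9,267/16) (2,18) (3,9) (5,4) (9,20/7)]
3. After y ≥ 16: [(9,16) (9,267/16) (2,18) (20/9,16)]
4. After y ≤ 20: [(9,16) (9,267/16) (2,18) (20/9,16)]
5. Canonical ring: [(2,18) (20/9,16) (9,16) (9,267/16)]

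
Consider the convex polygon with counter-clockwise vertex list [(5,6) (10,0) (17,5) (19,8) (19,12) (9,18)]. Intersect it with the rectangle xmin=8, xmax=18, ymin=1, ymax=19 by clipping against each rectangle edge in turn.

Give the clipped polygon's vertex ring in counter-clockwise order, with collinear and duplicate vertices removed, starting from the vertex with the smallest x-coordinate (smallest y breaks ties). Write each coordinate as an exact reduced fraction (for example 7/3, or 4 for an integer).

1. After x ≥ 8: [(8,15) (8,12/5) (10,0) (17,5) (19,8) (19,12) (9,18)]
2. After x ≤ 18: [(8,15) (8,12/5) (10,0) (17,5) (18,13/2) (18,63/5) (9,18)]
3. After y ≥ 1: [(8,15) (8,12/5) (55/6,1) (57/5,1) (17,5) (18,13/2) (18,63/5) (9,18)]
4. After y ≤ 19: [(8,15) (8,12/5) (55/6,1) (57/5,1) (17,5) (18,13/2) (18,63/5) (9,18)]
5. Canonical ring: [(8,12/5) (55/6,1) (57/5,1) (17,5) (18,13/2) (18,63/5) (9,18) (8,15)]

Clipped polygon: [(8,12/5) (55/6,1) (57/5,1) (17,5) (18,13/2) (18,63/5) (9,18) (8,15)]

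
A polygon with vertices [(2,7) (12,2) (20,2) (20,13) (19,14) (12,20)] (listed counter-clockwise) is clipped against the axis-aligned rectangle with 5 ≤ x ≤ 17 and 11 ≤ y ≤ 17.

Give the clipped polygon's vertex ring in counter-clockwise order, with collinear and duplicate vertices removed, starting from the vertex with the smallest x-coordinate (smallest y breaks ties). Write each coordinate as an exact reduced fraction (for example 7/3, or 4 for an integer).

Clipped polygon: [(66/13,11) (17,11) (17,110/7) (31/2,17) (126/13,17)]

1. After x ≥ 5: [(5,109/10) (5,11/2) (12,2) (20,2) (20,13) (19,14) (12,20)]
2. After x ≤ 17: [(5,109/10) (5,11/2) (12,2) (17,2) (17,110/7) (12,20)]
3. After y ≥ 11: [(66/13,11) (17,11) (17,110/7) (12,20)]
4. After y ≤ 17: [(126/13,17) (66/13,11) (17,11) (17,110/7) (31/2,17)]
5. Canonical ring: [(66/13,11) (17,11) (17,110/7) (31/2,17) (126/13,17)]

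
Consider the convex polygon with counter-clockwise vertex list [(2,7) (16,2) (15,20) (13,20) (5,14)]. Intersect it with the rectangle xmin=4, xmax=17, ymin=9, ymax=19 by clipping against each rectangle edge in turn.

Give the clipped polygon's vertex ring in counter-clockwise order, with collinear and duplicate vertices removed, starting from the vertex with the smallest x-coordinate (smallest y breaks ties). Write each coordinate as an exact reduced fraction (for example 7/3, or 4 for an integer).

1. After x ≥ 4: [(4,35/3) (4,44/7) (16,2) (15,20) (13,20) (5,14)]
2. After x ≤ 17: [(4,35/3) (4,44/7) (16,2) (15,20) (13,20) (5,14)]
3. After y ≥ 9: [(4,35/3) (4,9) (281/18,9) (15,20) (13,20) (5,14)]
4. After y ≤ 19: [(4,35/3) (4,9) (281/18,9) (271/18,19) (35/3,19) (5,14)]
5. Canonical ring: [(4,9) (281/18,9) (271/18,19) (35/3,19) (5,14) (4,35/3)]

Clipped polygon: [(4,9) (281/18,9) (271/18,19) (35/3,19) (5,14) (4,35/3)]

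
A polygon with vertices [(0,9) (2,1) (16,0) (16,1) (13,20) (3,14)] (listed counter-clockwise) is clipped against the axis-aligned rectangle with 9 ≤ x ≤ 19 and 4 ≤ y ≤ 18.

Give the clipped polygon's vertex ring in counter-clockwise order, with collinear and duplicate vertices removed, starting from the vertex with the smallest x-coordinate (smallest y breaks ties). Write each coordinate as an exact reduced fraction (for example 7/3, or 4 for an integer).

1. After x ≥ 9: [(9,1/2) (16,0) (16,1) (13,20) (9,88/5)]
2. After x ≤ 19: [(9,1/2) (16,0) (16,1) (13,20) (9,88/5)]
3. After y ≥ 4: [(9,4) (295/19,4) (13,20) (9,88/5)]
4. After y ≤ 18: [(9,4) (295/19,4) (253/19,18) (29/3,18) (9,88/5)]
5. Canonical ring: [(9,4) (295/19,4) (253/19,18) (29/3,18) (9,88/5)]

Clipped polygon: [(9,4) (295/19,4) (253/19,18) (29/3,18) (9,88/5)]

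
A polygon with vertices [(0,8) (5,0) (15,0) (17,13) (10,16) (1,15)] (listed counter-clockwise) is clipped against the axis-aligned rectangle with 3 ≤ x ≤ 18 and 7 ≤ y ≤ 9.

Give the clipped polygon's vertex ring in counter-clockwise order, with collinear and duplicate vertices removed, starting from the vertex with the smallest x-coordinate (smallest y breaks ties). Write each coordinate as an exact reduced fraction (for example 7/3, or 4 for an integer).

1. After x ≥ 3: [(3,16/5) (5,0) (15,0) (17,13) (10,16) (3,137/9)]
2. After x ≤ 18: [(3,16/5) (5,0) (15,0) (17,13) (10,16) (3,137/9)]
3. After y ≥ 7: [(3,7) (209/13,7) (17,13) (10,16) (3,137/9)]
4. After y ≤ 9: [(3,9) (3,7) (209/13,7) (213/13,9)]
5. Canonical ring: [(3,7) (209/13,7) (213/13,9) (3,9)]

Clipped polygon: [(3,7) (209/13,7) (213/13,9) (3,9)]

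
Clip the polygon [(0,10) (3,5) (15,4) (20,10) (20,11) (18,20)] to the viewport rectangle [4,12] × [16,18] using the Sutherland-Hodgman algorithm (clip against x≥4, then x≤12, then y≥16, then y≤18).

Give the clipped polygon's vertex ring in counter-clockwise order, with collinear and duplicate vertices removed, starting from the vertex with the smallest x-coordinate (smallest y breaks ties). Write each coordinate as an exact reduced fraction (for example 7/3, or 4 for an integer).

Clipped polygon: [(54/5,16) (12,16) (12,50/3)]

1. After x ≥ 4: [(4,110/9) (4,59/12) (15,4) (20,10) (20,11) (18,20)]
2. After x ≤ 12: [(12,50/3) (4,110/9) (4,59/12) (12,17/4)]
3. After y ≥ 16: [(12,16) (12,50/3) (54/5,16)]
4. After y ≤ 18: [(12,16) (12,50/3) (54/5,16)]
5. Canonical ring: [(54/5,16) (12,16) (12,50/3)]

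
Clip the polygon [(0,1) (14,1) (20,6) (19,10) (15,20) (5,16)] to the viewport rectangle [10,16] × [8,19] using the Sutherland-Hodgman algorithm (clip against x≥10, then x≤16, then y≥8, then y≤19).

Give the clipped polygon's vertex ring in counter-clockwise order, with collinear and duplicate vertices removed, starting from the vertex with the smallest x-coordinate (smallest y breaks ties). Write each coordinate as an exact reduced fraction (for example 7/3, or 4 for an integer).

Clipped polygon: [(10,8) (16,8) (16,35/2) (77/5,19) (25/2,19) (10,18)]

1. After x ≥ 10: [(10,1) (14,1) (20,6) (19,10) (15,20) (10,18)]
2. After x ≤ 16: [(10,1) (14,1) (16,8/3) (16,35/2) (15,20) (10,18)]
3. After y ≥ 8: [(10,8) (16,8) (16,35/2) (15,20) (10,18)]
4. After y ≤ 19: [(10,8) (16,8) (16,35/2) (77/5,19) (25/2,19) (10,18)]
5. Canonical ring: [(10,8) (16,8) (16,35/2) (77/5,19) (25/2,19) (10,18)]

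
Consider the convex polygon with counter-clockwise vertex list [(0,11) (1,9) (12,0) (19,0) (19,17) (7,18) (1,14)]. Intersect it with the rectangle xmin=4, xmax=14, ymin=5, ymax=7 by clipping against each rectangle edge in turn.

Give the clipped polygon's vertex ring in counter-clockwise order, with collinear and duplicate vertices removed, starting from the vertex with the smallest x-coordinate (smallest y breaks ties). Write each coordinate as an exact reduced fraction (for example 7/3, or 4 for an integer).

Clipped polygon: [(4,72/11) (53/9,5) (14,5) (14,7) (4,7)]

1. After x ≥ 4: [(4,72/11) (12,0) (19,0) (19,17) (7,18) (4,16)]
2. After x ≤ 14: [(4,72/11) (12,0) (14,0) (14,209/12) (7,18) (4,16)]
3. After y ≥ 5: [(4,72/11) (53/9,5) (14,5) (14,209/12) (7,18) (4,16)]
4. After y ≤ 7: [(4,7) (4,72/11) (53/9,5) (14,5) (14,7)]
5. Canonical ring: [(4,72/11) (53/9,5) (14,5) (14,7) (4,7)]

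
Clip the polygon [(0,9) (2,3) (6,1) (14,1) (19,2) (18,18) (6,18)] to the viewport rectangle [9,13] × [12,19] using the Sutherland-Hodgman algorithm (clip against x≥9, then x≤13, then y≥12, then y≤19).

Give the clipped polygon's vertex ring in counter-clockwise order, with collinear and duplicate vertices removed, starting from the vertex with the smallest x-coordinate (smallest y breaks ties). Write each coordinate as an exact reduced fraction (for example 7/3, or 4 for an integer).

1. After x ≥ 9: [(9,1) (14,1) (19,2) (18,18) (9,18)]
2. After x ≤ 13: [(9,1) (13,1) (13,18) (9,18)]
3. After y ≥ 12: [(9,12) (13,12) (13,18) (9,18)]
4. After y ≤ 19: [(9,12) (13,12) (13,18) (9,18)]
5. Canonical ring: [(9,12) (13,12) (13,18) (9,18)]

Clipped polygon: [(9,12) (13,12) (13,18) (9,18)]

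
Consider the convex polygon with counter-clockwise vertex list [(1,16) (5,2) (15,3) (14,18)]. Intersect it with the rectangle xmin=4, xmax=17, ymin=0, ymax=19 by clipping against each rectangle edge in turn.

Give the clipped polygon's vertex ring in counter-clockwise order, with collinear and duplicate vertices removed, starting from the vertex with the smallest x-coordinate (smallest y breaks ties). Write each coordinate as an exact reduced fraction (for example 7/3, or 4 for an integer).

Clipped polygon: [(4,11/2) (5,2) (15,3) (14,18) (4,214/13)]

1. After x ≥ 4: [(4,214/13) (4,11/2) (5,2) (15,3) (14,18)]
2. After x ≤ 17: [(4,214/13) (4,11/2) (5,2) (15,3) (14,18)]
3. After y ≥ 0: [(4,214/13) (4,11/2) (5,2) (15,3) (14,18)]
4. After y ≤ 19: [(4,214/13) (4,11/2) (5,2) (15,3) (14,18)]
5. Canonical ring: [(4,11/2) (5,2) (15,3) (14,18) (4,214/13)]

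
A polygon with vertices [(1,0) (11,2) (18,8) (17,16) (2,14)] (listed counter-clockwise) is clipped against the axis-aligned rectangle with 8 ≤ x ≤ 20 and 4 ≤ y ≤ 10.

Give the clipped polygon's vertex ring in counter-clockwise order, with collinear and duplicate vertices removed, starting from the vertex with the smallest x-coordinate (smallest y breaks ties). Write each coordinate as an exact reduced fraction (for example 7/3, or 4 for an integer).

1. After x ≥ 8: [(8,7/5) (11,2) (18,8) (17,16) (8,74/5)]
2. After x ≤ 20: [(8,7/5) (11,2) (18,8) (17,16) (8,74/5)]
3. After y ≥ 4: [(8,4) (40/3,4) (18,8) (17,16) (8,74/5)]
4. After y ≤ 10: [(8,10) (8,4) (40/3,4) (18,8) (71/4,10)]
5. Canonical ring: [(8,4) (40/3,4) (18,8) (71/4,10) (8,10)]

Clipped polygon: [(8,4) (40/3,4) (18,8) (71/4,10) (8,10)]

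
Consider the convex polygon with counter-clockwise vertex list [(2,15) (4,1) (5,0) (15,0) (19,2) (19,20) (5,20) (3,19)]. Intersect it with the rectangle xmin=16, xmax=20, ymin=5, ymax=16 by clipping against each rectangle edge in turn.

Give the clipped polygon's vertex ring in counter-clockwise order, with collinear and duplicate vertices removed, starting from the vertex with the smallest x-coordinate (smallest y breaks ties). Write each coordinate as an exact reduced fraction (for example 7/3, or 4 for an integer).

1. After x ≥ 16: [(16,1/2) (19,2) (19,20) (16,20)]
2. After x ≤ 20: [(16,1/2) (19,2) (19,20) (16,20)]
3. After y ≥ 5: [(16,5) (19,5) (19,20) (16,20)]
4. After y ≤ 16: [(16,16) (16,5) (19,5) (19,16)]
5. Canonical ring: [(16,5) (19,5) (19,16) (16,16)]

Clipped polygon: [(16,5) (19,5) (19,16) (16,16)]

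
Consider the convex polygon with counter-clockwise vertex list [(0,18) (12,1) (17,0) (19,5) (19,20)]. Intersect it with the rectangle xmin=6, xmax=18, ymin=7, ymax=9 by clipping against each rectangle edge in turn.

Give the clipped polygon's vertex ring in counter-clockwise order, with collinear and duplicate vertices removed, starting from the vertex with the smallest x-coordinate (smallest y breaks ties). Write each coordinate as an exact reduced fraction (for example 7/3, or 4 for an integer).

1. After x ≥ 6: [(6,354/19) (6,19/2) (12,1) (17,0) (19,5) (19,20)]
2. After x ≤ 18: [(18,378/19) (6,354/19) (6,19/2) (12,1) (17,0) (18,5/2)]
3. After y ≥ 7: [(18,7) (18,378/19) (6,354/19) (6,19/2) (132/17,7)]
4. After y ≤ 9: [(18,7) (18,9) (108/17,9) (132/17,7)]
5. Canonical ring: [(108/17,9) (132/17,7) (18,7) (18,9)]

Clipped polygon: [(108/17,9) (132/17,7) (18,7) (18,9)]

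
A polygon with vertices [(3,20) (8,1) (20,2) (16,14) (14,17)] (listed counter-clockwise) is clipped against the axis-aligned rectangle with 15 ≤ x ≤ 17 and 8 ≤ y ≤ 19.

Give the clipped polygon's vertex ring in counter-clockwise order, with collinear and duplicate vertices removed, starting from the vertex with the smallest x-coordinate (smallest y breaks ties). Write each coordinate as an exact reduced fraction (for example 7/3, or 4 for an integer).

1. After x ≥ 15: [(15,19/12) (20,2) (16,14) (15,31/2)]
2. After x ≤ 17: [(15,19/12) (17,7/4) (17,11) (16,14) (15,31/2)]
3. After y ≥ 8: [(15,8) (17,8) (17,11) (16,14) (15,31/2)]
4. After y ≤ 19: [(15,8) (17,8) (17,11) (16,14) (15,31/2)]
5. Canonical ring: [(15,8) (17,8) (17,11) (16,14) (15,31/2)]

Clipped polygon: [(15,8) (17,8) (17,11) (16,14) (15,31/2)]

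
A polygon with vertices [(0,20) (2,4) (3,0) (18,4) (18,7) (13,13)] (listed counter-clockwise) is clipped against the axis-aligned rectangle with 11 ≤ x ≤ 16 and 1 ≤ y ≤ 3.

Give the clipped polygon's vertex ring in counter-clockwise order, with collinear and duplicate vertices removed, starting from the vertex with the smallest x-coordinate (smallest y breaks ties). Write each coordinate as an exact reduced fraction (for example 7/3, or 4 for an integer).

1. After x ≥ 11: [(11,183/13) (11,32/15) (18,4) (18,7) (13,13)]
2. After x ≤ 16: [(11,183/13) (11,32/15) (16,52/15) (16,47/5) (13,13)]
3. After y ≥ 1: [(11,183/13) (11,32/15) (16,52/15) (16,47/5) (13,13)]
4. After y ≤ 3: [(11,3) (11,32/15) (57/4,3)]
5. Canonical ring: [(11,32/15) (57/4,3) (11,3)]

Clipped polygon: [(11,32/15) (57/4,3) (11,3)]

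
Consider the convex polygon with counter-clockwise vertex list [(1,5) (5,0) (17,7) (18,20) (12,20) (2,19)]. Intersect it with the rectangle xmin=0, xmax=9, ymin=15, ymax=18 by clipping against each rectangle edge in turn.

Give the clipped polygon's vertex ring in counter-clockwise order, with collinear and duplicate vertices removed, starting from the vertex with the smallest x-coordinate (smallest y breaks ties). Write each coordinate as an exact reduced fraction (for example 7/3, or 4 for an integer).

Clipped polygon: [(12/7,15) (9,15) (9,18) (27/14,18)]

1. After x ≥ 0: [(1,5) (5,0) (17,7) (18,20) (12,20) (2,19)]
2. After x ≤ 9: [(1,5) (5,0) (9,7/3) (9,197/10) (2,19)]
3. After y ≥ 15: [(12/7,15) (9,15) (9,197/10) (2,19)]
4. After y ≤ 18: [(27/14,18) (12/7,15) (9,15) (9,18)]
5. Canonical ring: [(12/7,15) (9,15) (9,18) (27/14,18)]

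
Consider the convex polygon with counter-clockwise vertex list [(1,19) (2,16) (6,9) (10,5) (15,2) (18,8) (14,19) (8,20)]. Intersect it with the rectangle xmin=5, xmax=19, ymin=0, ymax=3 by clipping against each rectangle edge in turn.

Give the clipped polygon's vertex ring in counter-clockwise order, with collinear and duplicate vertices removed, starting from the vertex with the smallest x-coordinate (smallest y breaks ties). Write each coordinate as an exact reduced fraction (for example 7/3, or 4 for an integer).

1. After x ≥ 5: [(5,137/7) (5,43/4) (6,9) (10,5) (15,2) (18,8) (14,19) (8,20)]
2. After x ≤ 19: [(5,137/7) (5,43/4) (6,9) (10,5) (15,2) (18,8) (14,19) (8,20)]
3. After y ≥ 0: [(5,137/7) (5,43/4) (6,9) (10,5) (15,2) (18,8) (14,19) (8,20)]
4. After y ≤ 3: [(40/3,3) (15,2) (31/2,3)]
5. Canonical ring: [(40/3,3) (15,2) (31/2,3)]

Clipped polygon: [(40/3,3) (15,2) (31/2,3)]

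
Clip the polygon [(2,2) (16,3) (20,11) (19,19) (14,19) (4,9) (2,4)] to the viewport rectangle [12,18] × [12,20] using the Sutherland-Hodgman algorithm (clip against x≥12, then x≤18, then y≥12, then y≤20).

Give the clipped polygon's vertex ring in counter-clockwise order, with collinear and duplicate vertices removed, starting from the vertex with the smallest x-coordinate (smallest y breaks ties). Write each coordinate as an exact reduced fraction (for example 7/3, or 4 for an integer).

Clipped polygon: [(12,12) (18,12) (18,19) (14,19) (12,17)]

1. After x ≥ 12: [(12,19/7) (16,3) (20,11) (19,19) (14,19) (12,17)]
2. After x ≤ 18: [(12,19/7) (16,3) (18,7) (18,19) (14,19) (12,17)]
3. After y ≥ 12: [(12,12) (18,12) (18,19) (14,19) (12,17)]
4. After y ≤ 20: [(12,12) (18,12) (18,19) (14,19) (12,17)]
5. Canonical ring: [(12,12) (18,12) (18,19) (14,19) (12,17)]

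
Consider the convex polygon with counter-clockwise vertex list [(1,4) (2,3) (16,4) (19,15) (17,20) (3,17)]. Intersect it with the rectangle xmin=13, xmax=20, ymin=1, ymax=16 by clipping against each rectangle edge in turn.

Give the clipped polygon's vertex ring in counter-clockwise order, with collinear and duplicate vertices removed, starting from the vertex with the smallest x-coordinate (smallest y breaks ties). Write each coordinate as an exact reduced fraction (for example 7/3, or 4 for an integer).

1. After x ≥ 13: [(13,53/14) (16,4) (19,15) (17,20) (13,134/7)]
2. After x ≤ 20: [(13,53/14) (16,4) (19,15) (17,20) (13,134/7)]
3. After y ≥ 1: [(13,53/14) (16,4) (19,15) (17,20) (13,134/7)]
4. After y ≤ 16: [(13,16) (13,53/14) (16,4) (19,15) (93/5,16)]
5. Canonical ring: [(13,53/14) (16,4) (19,15) (93/5,16) (13,16)]

Clipped polygon: [(13,53/14) (16,4) (19,15) (93/5,16) (13,16)]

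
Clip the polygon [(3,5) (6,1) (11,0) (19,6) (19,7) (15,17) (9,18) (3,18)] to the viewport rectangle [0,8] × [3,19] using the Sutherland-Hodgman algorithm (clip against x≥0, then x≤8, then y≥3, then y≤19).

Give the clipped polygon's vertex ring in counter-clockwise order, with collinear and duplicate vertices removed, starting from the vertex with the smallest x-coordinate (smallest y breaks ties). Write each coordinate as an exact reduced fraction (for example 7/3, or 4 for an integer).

1. After x ≥ 0: [(3,5) (6,1) (11,0) (19,6) (19,7) (15,17) (9,18) (3,18)]
2. After x ≤ 8: [(3,5) (6,1) (8,3/5) (8,18) (3,18)]
3. After y ≥ 3: [(3,5) (9/2,3) (8,3) (8,18) (3,18)]
4. After y ≤ 19: [(3,5) (9/2,3) (8,3) (8,18) (3,18)]
5. Canonical ring: [(3,5) (9/2,3) (8,3) (8,18) (3,18)]

Clipped polygon: [(3,5) (9/2,3) (8,3) (8,18) (3,18)]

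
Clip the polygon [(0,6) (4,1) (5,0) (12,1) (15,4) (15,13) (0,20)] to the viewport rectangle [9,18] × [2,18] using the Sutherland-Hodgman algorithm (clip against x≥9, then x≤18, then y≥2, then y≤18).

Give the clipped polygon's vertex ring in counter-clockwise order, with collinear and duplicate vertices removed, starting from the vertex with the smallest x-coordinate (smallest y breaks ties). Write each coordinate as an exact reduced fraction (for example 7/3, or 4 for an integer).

Clipped polygon: [(9,2) (13,2) (15,4) (15,13) (9,79/5)]

1. After x ≥ 9: [(9,4/7) (12,1) (15,4) (15,13) (9,79/5)]
2. After x ≤ 18: [(9,4/7) (12,1) (15,4) (15,13) (9,79/5)]
3. After y ≥ 2: [(9,2) (13,2) (15,4) (15,13) (9,79/5)]
4. After y ≤ 18: [(9,2) (13,2) (15,4) (15,13) (9,79/5)]
5. Canonical ring: [(9,2) (13,2) (15,4) (15,13) (9,79/5)]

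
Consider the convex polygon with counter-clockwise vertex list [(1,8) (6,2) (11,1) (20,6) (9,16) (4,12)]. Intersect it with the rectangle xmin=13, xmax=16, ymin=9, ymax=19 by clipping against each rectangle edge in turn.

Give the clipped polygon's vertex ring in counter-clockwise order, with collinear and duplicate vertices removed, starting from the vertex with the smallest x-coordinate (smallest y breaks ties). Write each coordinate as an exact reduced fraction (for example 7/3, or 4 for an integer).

Clipped polygon: [(13,9) (16,9) (16,106/11) (13,136/11)]

1. After x ≥ 13: [(13,19/9) (20,6) (13,136/11)]
2. After x ≤ 16: [(13,19/9) (16,34/9) (16,106/11) (13,136/11)]
3. After y ≥ 9: [(13,9) (16,9) (16,106/11) (13,136/11)]
4. After y ≤ 19: [(13,9) (16,9) (16,106/11) (13,136/11)]
5. Canonical ring: [(13,9) (16,9) (16,106/11) (13,136/11)]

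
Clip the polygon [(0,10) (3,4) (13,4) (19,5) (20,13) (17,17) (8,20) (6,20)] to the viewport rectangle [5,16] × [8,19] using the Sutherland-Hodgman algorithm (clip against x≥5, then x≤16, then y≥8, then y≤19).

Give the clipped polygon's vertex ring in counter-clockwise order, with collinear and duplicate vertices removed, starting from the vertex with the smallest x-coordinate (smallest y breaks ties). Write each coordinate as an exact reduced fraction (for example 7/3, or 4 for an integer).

1. After x ≥ 5: [(5,55/3) (5,4) (13,4) (19,5) (20,13) (17,17) (8,20) (6,20)]
2. After x ≤ 16: [(5,55/3) (5,4) (13,4) (16,9/2) (16,52/3) (8,20) (6,20)]
3. After y ≥ 8: [(5,55/3) (5,8) (16,8) (16,52/3) (8,20) (6,20)]
4. After y ≤ 19: [(27/5,19) (5,55/3) (5,8) (16,8) (16,52/3) (11,19)]
5. Canonical ring: [(5,8) (16,8) (16,52/3) (11,19) (27/5,19) (5,55/3)]

Clipped polygon: [(5,8) (16,8) (16,52/3) (11,19) (27/5,19) (5,55/3)]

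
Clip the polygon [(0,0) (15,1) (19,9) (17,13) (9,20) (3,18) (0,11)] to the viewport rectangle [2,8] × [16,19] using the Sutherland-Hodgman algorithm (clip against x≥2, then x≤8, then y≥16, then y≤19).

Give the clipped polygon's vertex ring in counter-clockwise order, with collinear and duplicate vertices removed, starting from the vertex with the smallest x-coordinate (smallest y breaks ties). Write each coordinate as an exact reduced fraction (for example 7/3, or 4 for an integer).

Clipped polygon: [(15/7,16) (8,16) (8,19) (6,19) (3,18)]

1. After x ≥ 2: [(2,2/15) (15,1) (19,9) (17,13) (9,20) (3,18) (2,47/3)]
2. After x ≤ 8: [(2,2/15) (8,8/15) (8,59/3) (3,18) (2,47/3)]
3. After y ≥ 16: [(8,16) (8,59/3) (3,18) (15/7,16)]
4. After y ≤ 19: [(8,16) (8,19) (6,19) (3,18) (15/7,16)]
5. Canonical ring: [(15/7,16) (8,16) (8,19) (6,19) (3,18)]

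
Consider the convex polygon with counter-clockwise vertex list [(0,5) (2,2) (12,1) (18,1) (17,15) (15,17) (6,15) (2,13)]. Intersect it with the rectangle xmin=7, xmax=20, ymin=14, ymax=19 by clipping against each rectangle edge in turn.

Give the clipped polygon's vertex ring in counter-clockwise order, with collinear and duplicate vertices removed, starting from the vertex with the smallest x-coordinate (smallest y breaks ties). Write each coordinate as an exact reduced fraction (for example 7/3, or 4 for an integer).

1. After x ≥ 7: [(7,3/2) (12,1) (18,1) (17,15) (15,17) (7,137/9)]
2. After x ≤ 20: [(7,3/2) (12,1) (18,1) (17,15) (15,17) (7,137/9)]
3. After y ≥ 14: [(7,14) (239/14,14) (17,15) (15,17) (7,137/9)]
4. After y ≤ 19: [(7,14) (239/14,14) (17,15) (15,17) (7,137/9)]
5. Canonical ring: [(7,14) (239/14,14) (17,15) (15,17) (7,137/9)]

Clipped polygon: [(7,14) (239/14,14) (17,15) (15,17) (7,137/9)]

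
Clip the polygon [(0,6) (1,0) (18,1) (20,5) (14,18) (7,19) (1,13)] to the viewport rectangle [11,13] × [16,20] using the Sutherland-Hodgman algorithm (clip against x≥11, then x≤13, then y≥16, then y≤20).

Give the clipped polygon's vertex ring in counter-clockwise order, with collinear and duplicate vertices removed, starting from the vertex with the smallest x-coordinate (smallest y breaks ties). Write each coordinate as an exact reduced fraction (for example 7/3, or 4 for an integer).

Clipped polygon: [(11,16) (13,16) (13,127/7) (11,129/7)]

1. After x ≥ 11: [(11,10/17) (18,1) (20,5) (14,18) (11,129/7)]
2. After x ≤ 13: [(11,10/17) (13,12/17) (13,127/7) (11,129/7)]
3. After y ≥ 16: [(11,16) (13,16) (13,127/7) (11,129/7)]
4. After y ≤ 20: [(11,16) (13,16) (13,127/7) (11,129/7)]
5. Canonical ring: [(11,16) (13,16) (13,127/7) (11,129/7)]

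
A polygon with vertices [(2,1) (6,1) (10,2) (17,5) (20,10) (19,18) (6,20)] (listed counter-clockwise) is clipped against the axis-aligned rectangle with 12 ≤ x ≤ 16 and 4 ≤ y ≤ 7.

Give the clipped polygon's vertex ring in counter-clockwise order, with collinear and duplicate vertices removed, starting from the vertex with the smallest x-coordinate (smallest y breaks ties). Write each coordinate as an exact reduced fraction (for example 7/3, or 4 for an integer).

Clipped polygon: [(12,4) (44/3,4) (16,32/7) (16,7) (12,7)]

1. After x ≥ 12: [(12,20/7) (17,5) (20,10) (19,18) (12,248/13)]
2. After x ≤ 16: [(12,20/7) (16,32/7) (16,240/13) (12,248/13)]
3. After y ≥ 4: [(12,4) (44/3,4) (16,32/7) (16,240/13) (12,248/13)]
4. After y ≤ 7: [(12,7) (12,4) (44/3,4) (16,32/7) (16,7)]
5. Canonical ring: [(12,4) (44/3,4) (16,32/7) (16,7) (12,7)]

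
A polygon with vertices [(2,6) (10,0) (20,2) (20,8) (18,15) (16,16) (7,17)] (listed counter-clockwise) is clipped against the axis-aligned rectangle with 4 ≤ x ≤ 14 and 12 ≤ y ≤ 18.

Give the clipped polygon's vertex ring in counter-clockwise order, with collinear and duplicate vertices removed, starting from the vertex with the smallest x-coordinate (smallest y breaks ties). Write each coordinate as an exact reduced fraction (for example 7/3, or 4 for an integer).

1. After x ≥ 4: [(4,52/5) (4,9/2) (10,0) (20,2) (20,8) (18,15) (16,16) (7,17)]
2. After x ≤ 14: [(4,52/5) (4,9/2) (10,0) (14,4/5) (14,146/9) (7,17)]
3. After y ≥ 12: [(52/11,12) (14,12) (14,146/9) (7,17)]
4. After y ≤ 18: [(52/11,12) (14,12) (14,146/9) (7,17)]
5. Canonical ring: [(52/11,12) (14,12) (14,146/9) (7,17)]

Clipped polygon: [(52/11,12) (14,12) (14,146/9) (7,17)]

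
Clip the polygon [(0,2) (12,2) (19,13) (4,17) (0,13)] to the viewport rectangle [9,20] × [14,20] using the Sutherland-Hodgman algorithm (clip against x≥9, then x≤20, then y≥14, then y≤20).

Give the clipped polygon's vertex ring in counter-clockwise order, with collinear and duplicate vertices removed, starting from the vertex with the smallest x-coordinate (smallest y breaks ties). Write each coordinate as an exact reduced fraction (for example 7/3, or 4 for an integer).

Clipped polygon: [(9,14) (61/4,14) (9,47/3)]

1. After x ≥ 9: [(9,2) (12,2) (19,13) (9,47/3)]
2. After x ≤ 20: [(9,2) (12,2) (19,13) (9,47/3)]
3. After y ≥ 14: [(9,14) (61/4,14) (9,47/3)]
4. After y ≤ 20: [(9,14) (61/4,14) (9,47/3)]
5. Canonical ring: [(9,14) (61/4,14) (9,47/3)]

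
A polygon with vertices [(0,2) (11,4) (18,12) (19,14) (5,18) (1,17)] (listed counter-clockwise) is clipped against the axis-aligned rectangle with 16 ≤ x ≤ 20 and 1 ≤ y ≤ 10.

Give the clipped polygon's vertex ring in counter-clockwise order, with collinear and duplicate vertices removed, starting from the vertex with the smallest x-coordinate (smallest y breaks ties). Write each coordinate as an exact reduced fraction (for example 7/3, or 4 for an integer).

1. After x ≥ 16: [(16,68/7) (18,12) (19,14) (16,104/7)]
2. After x ≤ 20: [(16,68/7) (18,12) (19,14) (16,104/7)]
3. After y ≥ 1: [(16,68/7) (18,12) (19,14) (16,104/7)]
4. After y ≤ 10: [(16,10) (16,68/7) (65/4,10)]
5. Canonical ring: [(16,68/7) (65/4,10) (16,10)]

Clipped polygon: [(16,68/7) (65/4,10) (16,10)]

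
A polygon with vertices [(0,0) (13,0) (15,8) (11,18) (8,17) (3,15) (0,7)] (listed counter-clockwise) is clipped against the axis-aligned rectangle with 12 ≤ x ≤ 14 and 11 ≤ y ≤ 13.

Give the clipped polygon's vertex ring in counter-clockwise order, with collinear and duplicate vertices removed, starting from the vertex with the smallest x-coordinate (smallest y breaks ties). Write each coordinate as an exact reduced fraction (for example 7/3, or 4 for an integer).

Clipped polygon: [(12,11) (69/5,11) (13,13) (12,13)]

1. After x ≥ 12: [(12,0) (13,0) (15,8) (12,31/2)]
2. After x ≤ 14: [(12,0) (13,0) (14,4) (14,21/2) (12,31/2)]
3. After y ≥ 11: [(12,11) (69/5,11) (12,31/2)]
4. After y ≤ 13: [(12,13) (12,11) (69/5,11) (13,13)]
5. Canonical ring: [(12,11) (69/5,11) (13,13) (12,13)]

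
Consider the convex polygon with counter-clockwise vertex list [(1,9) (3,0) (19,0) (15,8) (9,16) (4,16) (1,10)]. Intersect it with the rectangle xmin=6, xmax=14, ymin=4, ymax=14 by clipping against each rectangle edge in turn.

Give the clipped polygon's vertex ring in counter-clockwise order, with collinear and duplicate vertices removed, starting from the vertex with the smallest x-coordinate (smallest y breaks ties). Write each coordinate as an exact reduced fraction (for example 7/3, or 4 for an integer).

Clipped polygon: [(6,4) (14,4) (14,28/3) (21/2,14) (6,14)]

1. After x ≥ 6: [(6,0) (19,0) (15,8) (9,16) (6,16)]
2. After x ≤ 14: [(6,0) (14,0) (14,28/3) (9,16) (6,16)]
3. After y ≥ 4: [(6,4) (14,4) (14,28/3) (9,16) (6,16)]
4. After y ≤ 14: [(6,14) (6,4) (14,4) (14,28/3) (21/2,14)]
5. Canonical ring: [(6,4) (14,4) (14,28/3) (21/2,14) (6,14)]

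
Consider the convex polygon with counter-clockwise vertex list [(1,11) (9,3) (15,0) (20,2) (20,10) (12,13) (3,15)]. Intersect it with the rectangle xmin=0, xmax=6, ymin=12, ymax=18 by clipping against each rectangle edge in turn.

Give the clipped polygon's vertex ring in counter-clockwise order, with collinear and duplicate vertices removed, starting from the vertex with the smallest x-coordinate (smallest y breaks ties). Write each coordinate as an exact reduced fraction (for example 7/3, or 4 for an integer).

1. After x ≥ 0: [(1,11) (9,3) (15,0) (20,2) (20,10) (12,13) (3,15)]
2. After x ≤ 6: [(1,11) (6,6) (6,43/3) (3,15)]
3. After y ≥ 12: [(3/2,12) (6,12) (6,43/3) (3,15)]
4. After y ≤ 18: [(3/2,12) (6,12) (6,43/3) (3,15)]
5. Canonical ring: [(3/2,12) (6,12) (6,43/3) (3,15)]

Clipped polygon: [(3/2,12) (6,12) (6,43/3) (3,15)]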